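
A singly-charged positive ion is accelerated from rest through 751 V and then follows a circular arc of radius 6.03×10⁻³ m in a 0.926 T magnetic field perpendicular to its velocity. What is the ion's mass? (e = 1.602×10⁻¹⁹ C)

m ≈ 3.33×10⁻²⁷ kg

Combine |q|V = ½mv² and r = mv/(|q|B): eliminate v to get m = qB²r²/(2V).
m = (1.602×10⁻¹⁹)(0.926)²(6.03×10⁻³)²/(2·751) ≈ 3.33×10⁻²⁷ kg.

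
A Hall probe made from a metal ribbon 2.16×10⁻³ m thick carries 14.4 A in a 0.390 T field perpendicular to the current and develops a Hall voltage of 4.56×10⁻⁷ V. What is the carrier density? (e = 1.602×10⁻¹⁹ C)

From V_H = IB/(n e t), n = IB/(V_H e t).
n = (14.4)(0.390)/((4.56×10⁻⁷)(1.602×10⁻¹⁹)(2.16×10⁻³)) ≈ 3.56×10²⁸ m⁻³.

n ≈ 3.56×10²⁸ m⁻³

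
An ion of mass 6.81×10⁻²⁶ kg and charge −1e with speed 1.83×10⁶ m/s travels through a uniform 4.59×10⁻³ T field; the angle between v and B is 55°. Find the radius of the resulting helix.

r ≈ 139 m

v⊥ = v sinθ = 1.83×10⁶·sin55° ≈ 1.499×10⁶ m/s.
r = m v⊥/(|q|B) = (6.81×10⁻²⁶)(1.499×10⁶)/((1.602×10⁻¹⁹)(4.59×10⁻³)) ≈ 139 m.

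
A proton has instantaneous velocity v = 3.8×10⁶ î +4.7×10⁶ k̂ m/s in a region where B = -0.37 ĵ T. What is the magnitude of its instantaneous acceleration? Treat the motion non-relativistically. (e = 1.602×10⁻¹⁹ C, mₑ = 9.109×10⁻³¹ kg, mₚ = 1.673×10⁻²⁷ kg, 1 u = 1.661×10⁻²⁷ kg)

v×B = (1.74×10⁶, 0, -1.41×10⁶) N/C.
F = q v×B = (1.602×10⁻¹⁹ C)·(1.74×10⁶, 0, -1.41×10⁶) = (2.79×10⁻¹³, 0, -2.25×10⁻¹³) N.
|a| = |F|/m = 3.583×10⁻¹³/1.673×10⁻²⁷ ≈ 2.14×10¹⁴ m/s².

|a| ≈ 2.14×10¹⁴ m/s²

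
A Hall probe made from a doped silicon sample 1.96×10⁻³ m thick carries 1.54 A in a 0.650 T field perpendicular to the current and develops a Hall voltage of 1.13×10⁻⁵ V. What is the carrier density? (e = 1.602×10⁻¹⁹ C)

n ≈ 2.82×10²⁶ m⁻³

From V_H = IB/(n e t), n = IB/(V_H e t).
n = (1.54)(0.650)/((1.13×10⁻⁵)(1.602×10⁻¹⁹)(1.96×10⁻³)) ≈ 2.82×10²⁶ m⁻³.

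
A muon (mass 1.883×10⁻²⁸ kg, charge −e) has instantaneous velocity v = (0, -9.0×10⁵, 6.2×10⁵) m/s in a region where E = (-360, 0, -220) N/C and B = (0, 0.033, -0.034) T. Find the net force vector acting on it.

v×B = (1.01×10⁴, 0, 0) N/C.
E + v×B = (9780, 0, -220) N/C.
F = q(E + v×B) = (−1.602×10⁻¹⁹ C)·(9780, 0, -220) = (-1.57×10⁻¹⁵, 0, 3.52×10⁻¹⁷) N.

F ≈ (-1.57×10⁻¹⁵, 0, 3.52×10⁻¹⁷) N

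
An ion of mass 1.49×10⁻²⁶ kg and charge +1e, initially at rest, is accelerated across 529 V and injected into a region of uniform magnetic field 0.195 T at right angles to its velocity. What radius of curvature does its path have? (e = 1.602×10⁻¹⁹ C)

r ≈ 0.0509 m

Acceleration: |q|V = ½mv² ⇒ v = √(2|q|V/m) = √(2·1.602×10⁻¹⁹·529/1.49×10⁻²⁶) ≈ 1.067×10⁵ m/s.
In the field: r = mv/(|q|B) = (1.49×10⁻²⁶)(1.067×10⁵)/((1.602×10⁻¹⁹)(0.195)) ≈ 0.0509 m.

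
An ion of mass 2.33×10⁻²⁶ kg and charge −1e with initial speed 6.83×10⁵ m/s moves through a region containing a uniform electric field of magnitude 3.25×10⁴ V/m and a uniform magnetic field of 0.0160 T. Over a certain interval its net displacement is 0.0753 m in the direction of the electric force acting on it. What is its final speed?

v_f ≈ 7.07×10⁵ m/s

B does no work; ΔKE = |q|E d.
½mv_f² = ½mv₀² + |q|Ed = ½(2.33×10⁻²⁶)(6.83×10⁵)² + (1.602×10⁻¹⁹)(3.25×10⁴)(0.0753) ≈ 5.435×10⁻¹⁵ J + 3.920×10⁻¹⁶ J ≈ 5.827×10⁻¹⁵ J.
v_f = √(2·5.827×10⁻¹⁵/2.33×10⁻²⁶) ≈ 7.07×10⁵ m/s.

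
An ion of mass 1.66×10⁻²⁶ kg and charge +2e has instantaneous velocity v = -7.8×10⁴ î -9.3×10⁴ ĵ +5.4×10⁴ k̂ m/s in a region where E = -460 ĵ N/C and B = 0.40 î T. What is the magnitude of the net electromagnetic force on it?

|F| ≈ 1.37×10⁻¹⁴ N

v×B = (0, 2.16×10⁴, 3.72×10⁴) N/C.
E + v×B = (0, 2.11×10⁴, 3.72×10⁴) N/C.
F = q(E + v×B) = (3.204×10⁻¹⁹ C)·(0, 2.11×10⁴, 3.72×10⁴) = (0, 6.77×10⁻¹⁵, 1.19×10⁻¹⁴) N.
|F| = 1.37×10⁻¹⁴ N.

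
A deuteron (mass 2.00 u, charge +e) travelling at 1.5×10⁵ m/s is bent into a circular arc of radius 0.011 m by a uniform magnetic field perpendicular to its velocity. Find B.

B ≈ 0.28 T

From |q|vB = mv²/r, B = mv/(|q|r).
B = (3.322×10⁻²⁷)(1.5×10⁵)/((1.602×10⁻¹⁹)(0.011)) ≈ 0.28 T.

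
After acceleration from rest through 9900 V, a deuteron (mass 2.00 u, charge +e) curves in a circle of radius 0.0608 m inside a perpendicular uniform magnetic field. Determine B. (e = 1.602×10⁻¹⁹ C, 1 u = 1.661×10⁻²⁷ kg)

v = √(2|q|V/m) = √(2·1.602×10⁻¹⁹·9900/3.322×10⁻²⁷) ≈ 9.772×10⁵ m/s.
B = mv/(|q|r) = (3.322×10⁻²⁷)(9.772×10⁵)/((1.602×10⁻¹⁹)(0.0608)) ≈ 0.333 T.

B ≈ 0.333 T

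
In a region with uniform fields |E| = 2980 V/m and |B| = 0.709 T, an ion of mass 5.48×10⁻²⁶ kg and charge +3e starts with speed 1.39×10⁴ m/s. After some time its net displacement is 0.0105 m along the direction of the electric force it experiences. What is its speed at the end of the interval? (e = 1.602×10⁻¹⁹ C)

v_f ≈ 2.72×10⁴ m/s

B does no work; ΔKE = |q|E d.
½mv_f² = ½mv₀² + |q|Ed = ½(5.48×10⁻²⁶)(1.39×10⁴)² + (4.806×10⁻¹⁹)(2980)(0.0105) ≈ 5.294×10⁻¹⁸ J + 1.504×10⁻¹⁷ J ≈ 2.033×10⁻¹⁷ J.
v_f = √(2·2.033×10⁻¹⁷/5.48×10⁻²⁶) ≈ 2.72×10⁴ m/s.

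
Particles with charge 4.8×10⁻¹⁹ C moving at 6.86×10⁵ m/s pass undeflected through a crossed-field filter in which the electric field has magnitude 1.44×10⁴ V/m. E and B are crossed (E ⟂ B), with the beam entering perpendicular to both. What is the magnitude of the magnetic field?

B = 0.0210 T

Balance of forces in the selector: qE = qvB ⇒ B = E/v.
B = 1.44×10⁴/6.86×10⁵ = 0.0210 T.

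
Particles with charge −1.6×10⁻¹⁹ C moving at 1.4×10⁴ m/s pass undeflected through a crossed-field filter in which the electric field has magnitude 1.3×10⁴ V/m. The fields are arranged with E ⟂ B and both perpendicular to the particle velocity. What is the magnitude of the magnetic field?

B = 0.93 T

Balance of forces in the selector: qE = qvB ⇒ B = E/v.
B = 1.3×10⁴/1.4×10⁴ = 0.93 T.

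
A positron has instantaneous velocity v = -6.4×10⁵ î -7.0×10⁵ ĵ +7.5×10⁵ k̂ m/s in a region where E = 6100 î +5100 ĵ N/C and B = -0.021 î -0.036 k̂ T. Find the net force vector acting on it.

v×B = (2.52×10⁴, -3.88×10⁴, -1.47×10⁴) N/C.
E + v×B = (3.13×10⁴, -3.37×10⁴, -1.47×10⁴) N/C.
F = q(E + v×B) = (1.602×10⁻¹⁹ C)·(3.13×10⁴, -3.37×10⁴, -1.47×10⁴) = (5.01×10⁻¹⁵, -5.40×10⁻¹⁵, -2.35×10⁻¹⁵) N.

F ≈ (5.01×10⁻¹⁵, -5.40×10⁻¹⁵, -2.35×10⁻¹⁵) N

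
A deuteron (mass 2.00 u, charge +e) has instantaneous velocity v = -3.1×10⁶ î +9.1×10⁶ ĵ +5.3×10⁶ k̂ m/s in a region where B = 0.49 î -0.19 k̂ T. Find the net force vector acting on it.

F ≈ (-2.77×10⁻¹³, 3.22×10⁻¹³, -7.14×10⁻¹³) N

v×B = (-1.73×10⁶, 2.01×10⁶, -4.46×10⁶) N/C.
F = q v×B = (1.602×10⁻¹⁹ C)·(-1.73×10⁶, 2.01×10⁶, -4.46×10⁶) = (-2.77×10⁻¹³, 3.22×10⁻¹³, -7.14×10⁻¹³) N.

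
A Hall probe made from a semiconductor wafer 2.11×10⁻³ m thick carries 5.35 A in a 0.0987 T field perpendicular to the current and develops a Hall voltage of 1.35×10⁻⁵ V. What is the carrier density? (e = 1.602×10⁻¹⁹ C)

n ≈ 1.16×10²⁶ m⁻³

From V_H = IB/(n e t), n = IB/(V_H e t).
n = (5.35)(0.0987)/((1.35×10⁻⁵)(1.602×10⁻¹⁹)(2.11×10⁻³)) ≈ 1.16×10²⁶ m⁻³.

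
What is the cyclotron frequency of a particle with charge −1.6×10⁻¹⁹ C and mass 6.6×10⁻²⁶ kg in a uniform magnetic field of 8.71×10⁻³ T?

f ≈ 3360 Hz

f = |q|B/(2πm).
f = (1.6×10⁻¹⁹)(8.71×10⁻³)/(2π·6.6×10⁻²⁶) ≈ 3360 Hz.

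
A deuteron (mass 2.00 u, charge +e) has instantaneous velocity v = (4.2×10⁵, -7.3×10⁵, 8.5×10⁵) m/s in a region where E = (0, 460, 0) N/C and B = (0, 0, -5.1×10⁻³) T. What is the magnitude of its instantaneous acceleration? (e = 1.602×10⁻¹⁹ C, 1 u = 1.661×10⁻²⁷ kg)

|a| ≈ 2.19×10¹¹ m/s²

v×B = (3720, 2140, 0) N/C.
E + v×B = (3720, 2600, 0) N/C.
F = q(E + v×B) = (1.602×10⁻¹⁹ C)·(3720, 2600, 0) = (5.96×10⁻¹⁶, 4.17×10⁻¹⁶, 0) N.
|a| = |F|/m = 7.277×10⁻¹⁶/3.322×10⁻²⁷ ≈ 2.19×10¹¹ m/s².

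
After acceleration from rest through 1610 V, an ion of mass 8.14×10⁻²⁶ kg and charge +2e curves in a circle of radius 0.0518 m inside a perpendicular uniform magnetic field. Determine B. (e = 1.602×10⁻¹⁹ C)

v = √(2|q|V/m) = √(2·3.204×10⁻¹⁹·1610/8.14×10⁻²⁶) ≈ 1.126×10⁵ m/s.
B = mv/(|q|r) = (8.14×10⁻²⁶)(1.126×10⁵)/((3.204×10⁻¹⁹)(0.0518)) ≈ 0.552 T.

B ≈ 0.552 T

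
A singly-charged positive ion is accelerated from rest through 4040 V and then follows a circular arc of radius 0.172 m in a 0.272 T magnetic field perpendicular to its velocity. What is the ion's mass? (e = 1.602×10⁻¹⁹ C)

Combine |q|V = ½mv² and r = mv/(|q|B): eliminate v to get m = qB²r²/(2V).
m = (1.602×10⁻¹⁹)(0.272)²(0.172)²/(2·4040) ≈ 4.34×10⁻²⁶ kg.

m ≈ 4.34×10⁻²⁶ kg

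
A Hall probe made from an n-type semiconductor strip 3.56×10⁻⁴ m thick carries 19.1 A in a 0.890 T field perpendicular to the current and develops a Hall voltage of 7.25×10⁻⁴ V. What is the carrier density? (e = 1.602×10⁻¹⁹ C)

n ≈ 4.11×10²⁶ m⁻³

From V_H = IB/(n e t), n = IB/(V_H e t).
n = (19.1)(0.890)/((7.25×10⁻⁴)(1.602×10⁻¹⁹)(3.56×10⁻⁴)) ≈ 4.11×10²⁶ m⁻³.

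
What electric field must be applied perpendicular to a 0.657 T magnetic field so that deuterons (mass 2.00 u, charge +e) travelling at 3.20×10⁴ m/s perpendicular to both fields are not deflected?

E = 2.10×10⁴ V/m

For straight-line motion qE = qvB, so E = vB.
E = 3.20×10⁴ × 0.657 = 2.10×10⁴ V/m.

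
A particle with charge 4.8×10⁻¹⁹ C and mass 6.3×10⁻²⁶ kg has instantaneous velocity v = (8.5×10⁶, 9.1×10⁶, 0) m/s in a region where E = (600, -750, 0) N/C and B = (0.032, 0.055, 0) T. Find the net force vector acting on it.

v×B = (0, 0, 1.76×10⁵) N/C.
E + v×B = (600, -750, 1.76×10⁵) N/C.
F = q(E + v×B) = (4.8×10⁻¹⁹ C)·(600, -750, 1.76×10⁵) = (2.88×10⁻¹⁶, -3.60×10⁻¹⁶, 8.46×10⁻¹⁴) N.

F ≈ (2.88×10⁻¹⁶, -3.60×10⁻¹⁶, 8.46×10⁻¹⁴) N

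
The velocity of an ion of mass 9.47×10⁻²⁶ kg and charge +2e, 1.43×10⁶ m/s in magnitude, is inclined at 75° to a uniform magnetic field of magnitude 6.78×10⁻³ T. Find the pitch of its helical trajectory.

v∥ = v cosθ = 1.43×10⁶·cos75° ≈ 3.701×10⁵ m/s.
T = 2πm/(|q|B) = 2π(9.47×10⁻²⁶)/((3.204×10⁻¹⁹)(6.78×10⁻³)) ≈ 2.739×10⁻⁴ s.
pitch = v∥ T = (3.701×10⁵)(2.739×10⁻⁴) ≈ 101 m.

p ≈ 101 m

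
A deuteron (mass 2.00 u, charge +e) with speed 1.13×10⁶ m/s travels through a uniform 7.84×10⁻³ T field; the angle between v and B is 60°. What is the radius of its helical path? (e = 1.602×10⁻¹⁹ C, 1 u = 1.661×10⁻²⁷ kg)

v⊥ = v sinθ = 1.13×10⁶·sin60° ≈ 9.786×10⁵ m/s.
r = m v⊥/(|q|B) = (3.322×10⁻²⁷)(9.786×10⁵)/((1.602×10⁻¹⁹)(7.84×10⁻³)) ≈ 2.59 m.

r ≈ 2.59 m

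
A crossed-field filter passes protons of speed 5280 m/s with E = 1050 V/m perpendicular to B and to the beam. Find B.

B = 0.199 T

Balance of forces in the selector: qE = qvB ⇒ B = E/v.
B = 1050/5280 = 0.199 T.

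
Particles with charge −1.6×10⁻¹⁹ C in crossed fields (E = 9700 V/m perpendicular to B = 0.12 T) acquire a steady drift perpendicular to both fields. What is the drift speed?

In crossed fields the guiding centre drifts at v_d = |E×B|/B² = E/B, independent of charge and mass.
v_d = 9700/0.12 = 8.1×10⁴ m/s.

v_d ≈ 8.1×10⁴ m/s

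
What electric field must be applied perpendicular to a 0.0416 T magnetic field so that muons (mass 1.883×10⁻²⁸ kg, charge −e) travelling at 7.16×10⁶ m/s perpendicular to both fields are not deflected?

E = 2.98×10⁵ V/m

For straight-line motion qE = qvB, so E = vB.
E = 7.16×10⁶ × 0.0416 = 2.98×10⁵ V/m.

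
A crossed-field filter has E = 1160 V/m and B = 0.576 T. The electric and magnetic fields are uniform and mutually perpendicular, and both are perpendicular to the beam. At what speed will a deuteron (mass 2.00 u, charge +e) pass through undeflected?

Zero net Lorentz force requires |qE| = |q v×B|, i.e. E = vB.
v = E/B = 1160/0.576 = 2010 m/s.

v = 2010 m/s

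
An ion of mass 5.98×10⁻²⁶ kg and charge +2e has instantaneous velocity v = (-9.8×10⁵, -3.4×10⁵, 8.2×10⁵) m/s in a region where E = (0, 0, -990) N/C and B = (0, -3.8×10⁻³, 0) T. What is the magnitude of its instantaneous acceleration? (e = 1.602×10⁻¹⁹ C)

|a| ≈ 2.22×10¹⁰ m/s²

v×B = (3120, 0, 3720) N/C.
E + v×B = (3120, 0, 2730) N/C.
F = q(E + v×B) = (3.204×10⁻¹⁹ C)·(3120, 0, 2730) = (9.98×10⁻¹⁶, 0, 8.76×10⁻¹⁶) N.
|a| = |F|/m = 1.328×10⁻¹⁵/5.98×10⁻²⁶ ≈ 2.22×10¹⁰ m/s².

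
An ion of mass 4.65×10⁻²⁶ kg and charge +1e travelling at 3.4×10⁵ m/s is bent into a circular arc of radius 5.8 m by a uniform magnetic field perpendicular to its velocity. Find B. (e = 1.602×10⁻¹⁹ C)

From |q|vB = mv²/r, B = mv/(|q|r).
B = (4.65×10⁻²⁶)(3.4×10⁵)/((1.602×10⁻¹⁹)(5.8)) ≈ 0.017 T.

B ≈ 0.017 T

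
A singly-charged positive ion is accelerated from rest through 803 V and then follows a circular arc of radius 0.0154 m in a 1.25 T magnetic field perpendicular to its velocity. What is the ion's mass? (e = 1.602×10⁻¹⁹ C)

m ≈ 3.70×10⁻²⁶ kg

Combine |q|V = ½mv² and r = mv/(|q|B): eliminate v to get m = qB²r²/(2V).
m = (1.602×10⁻¹⁹)(1.25)²(0.0154)²/(2·803) ≈ 3.70×10⁻²⁶ kg.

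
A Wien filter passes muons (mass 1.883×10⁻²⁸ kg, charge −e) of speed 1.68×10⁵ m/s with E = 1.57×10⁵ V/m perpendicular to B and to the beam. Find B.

Balance of forces in the selector: qE = qvB ⇒ B = E/v.
B = 1.57×10⁵/1.68×10⁵ = 0.935 T.

B = 0.935 T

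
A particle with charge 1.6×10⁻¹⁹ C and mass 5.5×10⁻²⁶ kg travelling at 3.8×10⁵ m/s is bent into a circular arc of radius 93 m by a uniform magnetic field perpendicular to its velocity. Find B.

B ≈ 1.4×10⁻³ T

From |q|vB = mv²/r, B = mv/(|q|r).
B = (5.5×10⁻²⁶)(3.8×10⁵)/((1.6×10⁻¹⁹)(93)) ≈ 1.4×10⁻³ T.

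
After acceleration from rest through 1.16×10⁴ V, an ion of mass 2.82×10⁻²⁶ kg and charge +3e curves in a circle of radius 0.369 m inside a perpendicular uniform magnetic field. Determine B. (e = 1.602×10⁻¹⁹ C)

B ≈ 0.100 T

v = √(2|q|V/m) = √(2·4.806×10⁻¹⁹·1.16×10⁴/2.82×10⁻²⁶) ≈ 6.288×10⁵ m/s.
B = mv/(|q|r) = (2.82×10⁻²⁶)(6.288×10⁵)/((4.806×10⁻¹⁹)(0.369)) ≈ 0.100 T.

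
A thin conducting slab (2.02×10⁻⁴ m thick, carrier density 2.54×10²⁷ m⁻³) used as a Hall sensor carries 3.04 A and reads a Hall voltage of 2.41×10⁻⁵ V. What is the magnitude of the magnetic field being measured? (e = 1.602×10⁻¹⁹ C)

B ≈ 0.652 T

From V_H = IB/(n e t), B = V_H n e t / I.
B = (2.41×10⁻⁵)(2.54×10²⁷)(1.602×10⁻¹⁹)(2.02×10⁻⁴)/3.04 ≈ 0.652 T.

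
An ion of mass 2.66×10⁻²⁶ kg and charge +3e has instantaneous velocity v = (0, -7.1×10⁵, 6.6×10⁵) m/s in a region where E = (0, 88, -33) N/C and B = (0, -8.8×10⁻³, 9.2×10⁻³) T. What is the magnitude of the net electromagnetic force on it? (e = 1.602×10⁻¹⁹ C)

|F| ≈ 3.51×10⁻¹⁶ N

v×B = (-724, 0, 0) N/C.
E + v×B = (-724, 88.0, -33.0) N/C.
F = q(E + v×B) = (4.806×10⁻¹⁹ C)·(-724, 88.0, -33.0) = (-3.48×10⁻¹⁶, 4.23×10⁻¹⁷, -1.59×10⁻¹⁷) N.
|F| = 3.51×10⁻¹⁶ N.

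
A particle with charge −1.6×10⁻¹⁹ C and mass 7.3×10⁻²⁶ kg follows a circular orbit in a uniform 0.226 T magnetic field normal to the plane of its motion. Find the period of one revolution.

The cyclotron period depends only on m, q, B: T = 2πm/(|q|B).
T = 2π(7.3×10⁻²⁶)/((1.6×10⁻¹⁹)(0.226)) ≈ 1.27×10⁻⁵ s.

T ≈ 1.27×10⁻⁵ s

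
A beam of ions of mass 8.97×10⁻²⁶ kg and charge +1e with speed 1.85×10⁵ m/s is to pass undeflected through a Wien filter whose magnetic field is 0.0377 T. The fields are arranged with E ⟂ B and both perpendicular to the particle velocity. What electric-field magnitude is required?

For straight-line motion qE = qvB, so E = vB.
E = 1.85×10⁵ × 0.0377 = 6970 V/m.

E = 6970 V/m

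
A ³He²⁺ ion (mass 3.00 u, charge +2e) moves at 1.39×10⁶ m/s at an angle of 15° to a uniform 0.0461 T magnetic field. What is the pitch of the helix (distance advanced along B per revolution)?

p ≈ 2.85 m

v∥ = v cosθ = 1.39×10⁶·cos15° ≈ 1.343×10⁶ m/s.
T = 2πm/(|q|B) = 2π(4.983×10⁻²⁷)/((3.204×10⁻¹⁹)(0.0461)) ≈ 2.120×10⁻⁶ s.
pitch = v∥ T = (1.343×10⁶)(2.120×10⁻⁶) ≈ 2.85 m.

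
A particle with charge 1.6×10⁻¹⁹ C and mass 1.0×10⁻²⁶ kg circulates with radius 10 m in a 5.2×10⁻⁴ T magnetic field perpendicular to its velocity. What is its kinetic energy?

v = |q|Br/m, then KE = ½mv² = (qBr)²/(2m).
v = (1.6×10⁻¹⁹)(5.2×10⁻⁴)(10)/1.0×10⁻²⁶ ≈ 8.320×10⁴ m/s.
KE = ½(1.0×10⁻²⁶)(8.320×10⁴)² ≈ 3.5×10⁻¹⁷ J = 220 eV.

KE ≈ 220 eV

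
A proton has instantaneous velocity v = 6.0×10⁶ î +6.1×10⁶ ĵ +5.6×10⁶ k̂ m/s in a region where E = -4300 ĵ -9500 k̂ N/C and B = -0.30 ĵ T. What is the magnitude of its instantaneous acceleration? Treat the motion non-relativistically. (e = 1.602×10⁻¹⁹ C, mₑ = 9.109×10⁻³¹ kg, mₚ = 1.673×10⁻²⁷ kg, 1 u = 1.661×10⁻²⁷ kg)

|a| ≈ 2.36×10¹⁴ m/s²

v×B = (1.68×10⁶, 0, -1.80×10⁶) N/C.
E + v×B = (1.68×10⁶, -4300, -1.81×10⁶) N/C.
F = q(E + v×B) = (1.602×10⁻¹⁹ C)·(1.68×10⁶, -4300, -1.81×10⁶) = (2.69×10⁻¹³, -6.89×10⁻¹⁶, -2.90×10⁻¹³) N.
|a| = |F|/m = 3.956×10⁻¹³/1.673×10⁻²⁷ ≈ 2.36×10¹⁴ m/s².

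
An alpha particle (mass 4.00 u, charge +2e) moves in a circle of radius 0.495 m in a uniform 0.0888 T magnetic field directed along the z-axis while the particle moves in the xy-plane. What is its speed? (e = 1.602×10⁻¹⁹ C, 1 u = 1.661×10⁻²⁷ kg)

From |q|vB = mv²/r, v = |q|Br/m.
v = (3.204×10⁻¹⁹)(0.0888)(0.495)/6.644×10⁻²⁷ ≈ 2.12×10⁶ m/s.

v ≈ 2.12×10⁶ m/s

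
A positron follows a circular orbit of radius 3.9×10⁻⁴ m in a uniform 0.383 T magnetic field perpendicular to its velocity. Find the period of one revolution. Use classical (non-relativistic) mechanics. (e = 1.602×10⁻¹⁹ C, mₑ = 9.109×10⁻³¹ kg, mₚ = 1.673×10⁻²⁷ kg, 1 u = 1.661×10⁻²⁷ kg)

T ≈ 9.33×10⁻¹¹ s

The cyclotron period depends only on m, q, B: T = 2πm/(|q|B).
T = 2π(9.109×10⁻³¹)/((1.602×10⁻¹⁹)(0.383)) ≈ 9.33×10⁻¹¹ s.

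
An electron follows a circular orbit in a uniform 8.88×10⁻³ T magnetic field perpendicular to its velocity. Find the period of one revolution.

The cyclotron period depends only on m, q, B: T = 2πm/(|q|B).
T = 2π(9.109×10⁻³¹)/((1.602×10⁻¹⁹)(8.88×10⁻³)) ≈ 4.02×10⁻⁹ s.

T ≈ 4.02×10⁻⁹ s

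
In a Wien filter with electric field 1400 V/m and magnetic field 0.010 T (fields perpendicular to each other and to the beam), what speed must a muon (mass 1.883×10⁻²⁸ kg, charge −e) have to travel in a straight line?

v = 1.4×10⁵ m/s

Zero net Lorentz force requires |qE| = |q v×B|, i.e. E = vB.
v = E/B = 1400/0.010 = 1.4×10⁵ m/s.
The result is independent of the particle's charge and mass.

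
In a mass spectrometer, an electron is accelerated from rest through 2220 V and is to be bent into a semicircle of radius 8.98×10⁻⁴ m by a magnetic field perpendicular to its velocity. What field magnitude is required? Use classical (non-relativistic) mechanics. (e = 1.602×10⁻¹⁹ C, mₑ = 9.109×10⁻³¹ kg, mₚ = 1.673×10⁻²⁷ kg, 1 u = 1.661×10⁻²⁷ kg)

B ≈ 0.177 T

v = √(2|q|V/m) = √(2·1.602×10⁻¹⁹·2220/9.109×10⁻³¹) ≈ 2.794×10⁷ m/s.
B = mv/(|q|r) = (9.109×10⁻³¹)(2.794×10⁷)/((1.602×10⁻¹⁹)(8.98×10⁻⁴)) ≈ 0.177 T.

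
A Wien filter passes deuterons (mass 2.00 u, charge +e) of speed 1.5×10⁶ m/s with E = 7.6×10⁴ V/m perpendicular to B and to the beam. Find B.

B = 0.051 T

Balance of forces in the selector: qE = qvB ⇒ B = E/v.
B = 7.6×10⁴/1.5×10⁶ = 0.051 T.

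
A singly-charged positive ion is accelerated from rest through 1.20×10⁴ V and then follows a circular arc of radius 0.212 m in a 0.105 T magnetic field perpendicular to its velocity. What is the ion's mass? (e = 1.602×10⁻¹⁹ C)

m ≈ 3.31×10⁻²⁷ kg

Combine |q|V = ½mv² and r = mv/(|q|B): eliminate v to get m = qB²r²/(2V).
m = (1.602×10⁻¹⁹)(0.105)²(0.212)²/(2·1.20×10⁴) ≈ 3.31×10⁻²⁷ kg.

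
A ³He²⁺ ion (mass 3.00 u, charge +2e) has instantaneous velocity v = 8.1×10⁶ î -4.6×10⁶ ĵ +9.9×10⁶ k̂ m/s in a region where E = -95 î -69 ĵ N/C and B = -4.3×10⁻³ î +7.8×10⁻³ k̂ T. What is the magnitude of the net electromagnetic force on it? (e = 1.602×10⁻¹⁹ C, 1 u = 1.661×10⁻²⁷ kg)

v×B = (-3.59×10⁴, -1.06×10⁵, -1.98×10⁴) N/C.
E + v×B = (-3.60×10⁴, -1.06×10⁵, -1.98×10⁴) N/C.
F = q(E + v×B) = (3.204×10⁻¹⁹ C)·(-3.60×10⁴, -1.06×10⁵, -1.98×10⁴) = (-1.15×10⁻¹⁴, -3.39×10⁻¹⁴, -6.34×10⁻¹⁵) N.
|F| = 3.64×10⁻¹⁴ N.

|F| ≈ 3.64×10⁻¹⁴ N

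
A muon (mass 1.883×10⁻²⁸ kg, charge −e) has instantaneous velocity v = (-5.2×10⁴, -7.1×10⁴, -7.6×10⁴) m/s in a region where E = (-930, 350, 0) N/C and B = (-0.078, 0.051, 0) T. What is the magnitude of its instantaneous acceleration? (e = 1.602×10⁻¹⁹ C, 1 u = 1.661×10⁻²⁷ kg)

|a| ≈ 9.13×10¹² m/s²

v×B = (3880, 5930, -8190) N/C.
E + v×B = (2950, 6280, -8190) N/C.
F = q(E + v×B) = (−1.602×10⁻¹⁹ C)·(2950, 6280, -8190) = (-4.72×10⁻¹⁶, -1.01×10⁻¹⁵, 1.31×10⁻¹⁵) N.
|a| = |F|/m = 1.719×10⁻¹⁵/1.883×10⁻²⁸ ≈ 9.13×10¹² m/s².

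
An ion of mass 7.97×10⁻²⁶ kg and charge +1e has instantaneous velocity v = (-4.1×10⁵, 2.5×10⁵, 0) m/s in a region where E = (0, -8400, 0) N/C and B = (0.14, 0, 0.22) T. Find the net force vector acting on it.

v×B = (5.50×10⁴, 9.02×10⁴, -3.50×10⁴) N/C.
E + v×B = (5.50×10⁴, 8.18×10⁴, -3.50×10⁴) N/C.
F = q(E + v×B) = (1.602×10⁻¹⁹ C)·(5.50×10⁴, 8.18×10⁴, -3.50×10⁴) = (8.81×10⁻¹⁵, 1.31×10⁻¹⁴, -5.61×10⁻¹⁵) N.

F ≈ (8.81×10⁻¹⁵, 1.31×10⁻¹⁴, -5.61×10⁻¹⁵) N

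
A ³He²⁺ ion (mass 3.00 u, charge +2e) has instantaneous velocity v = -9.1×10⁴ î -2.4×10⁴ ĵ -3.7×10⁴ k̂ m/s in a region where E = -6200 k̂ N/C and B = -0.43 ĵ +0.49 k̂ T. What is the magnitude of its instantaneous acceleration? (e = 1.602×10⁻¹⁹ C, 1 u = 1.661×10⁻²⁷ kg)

v×B = (-2.77×10⁴, 4.46×10⁴, 3.91×10⁴) N/C.
E + v×B = (-2.77×10⁴, 4.46×10⁴, 3.29×10⁴) N/C.
F = q(E + v×B) = (3.204×10⁻¹⁹ C)·(-2.77×10⁴, 4.46×10⁴, 3.29×10⁴) = (-8.87×10⁻¹⁵, 1.43×10⁻¹⁴, 1.06×10⁻¹⁴) N.
|a| = |F|/m = 1.985×10⁻¹⁴/4.983×10⁻²⁷ ≈ 3.98×10¹² m/s².

|a| ≈ 3.98×10¹² m/s²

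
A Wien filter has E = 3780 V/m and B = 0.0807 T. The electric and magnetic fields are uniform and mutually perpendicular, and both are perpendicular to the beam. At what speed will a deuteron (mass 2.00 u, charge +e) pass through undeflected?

v = 4.68×10⁴ m/s

Zero net Lorentz force requires |qE| = |q v×B|, i.e. E = vB.
v = E/B = 3780/0.0807 = 4.68×10⁴ m/s.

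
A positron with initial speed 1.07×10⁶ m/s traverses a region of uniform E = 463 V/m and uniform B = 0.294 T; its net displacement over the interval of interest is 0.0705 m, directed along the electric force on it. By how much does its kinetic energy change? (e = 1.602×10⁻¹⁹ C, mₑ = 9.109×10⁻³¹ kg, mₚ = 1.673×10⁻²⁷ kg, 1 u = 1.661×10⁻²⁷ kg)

ΔKE ≈ 5.23×10⁻¹⁸ J

The magnetic force is always ⟂ v and does no work; only the electric force changes KE.
ΔKE = F_E · d = |q|E d = (1.602×10⁻¹⁹)(463)(0.0705) ≈ 5.23×10⁻¹⁸ J.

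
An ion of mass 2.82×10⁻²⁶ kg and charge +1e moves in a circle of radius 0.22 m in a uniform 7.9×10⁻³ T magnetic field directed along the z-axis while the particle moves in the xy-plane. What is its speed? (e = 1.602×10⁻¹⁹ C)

v ≈ 9900 m/s

From |q|vB = mv²/r, v = |q|Br/m.
v = (1.602×10⁻¹⁹)(7.9×10⁻³)(0.22)/2.82×10⁻²⁶ ≈ 9900 m/s.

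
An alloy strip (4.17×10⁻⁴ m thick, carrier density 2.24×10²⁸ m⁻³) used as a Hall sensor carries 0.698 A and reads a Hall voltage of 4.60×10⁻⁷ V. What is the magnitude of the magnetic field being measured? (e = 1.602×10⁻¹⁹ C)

B ≈ 0.986 T

From V_H = IB/(n e t), B = V_H n e t / I.
B = (4.60×10⁻⁷)(2.24×10²⁸)(1.602×10⁻¹⁹)(4.17×10⁻⁴)/0.698 ≈ 0.986 T.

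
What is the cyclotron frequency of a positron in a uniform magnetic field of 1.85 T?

f ≈ 5.18×10¹⁰ Hz

f = |q|B/(2πm).
f = (1.602×10⁻¹⁹)(1.85)/(2π·9.109×10⁻³¹) ≈ 5.18×10¹⁰ Hz.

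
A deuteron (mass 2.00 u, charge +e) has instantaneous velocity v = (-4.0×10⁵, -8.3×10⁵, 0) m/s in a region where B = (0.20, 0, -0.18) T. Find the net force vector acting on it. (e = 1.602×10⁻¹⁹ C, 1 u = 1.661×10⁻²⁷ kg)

F ≈ (2.39×10⁻¹⁴, -1.15×10⁻¹⁴, 2.66×10⁻¹⁴) N

v×B = (1.49×10⁵, -7.20×10⁴, 1.66×10⁵) N/C.
F = q v×B = (1.602×10⁻¹⁹ C)·(1.49×10⁵, -7.20×10⁴, 1.66×10⁵) = (2.39×10⁻¹⁴, -1.15×10⁻¹⁴, 2.66×10⁻¹⁴) N.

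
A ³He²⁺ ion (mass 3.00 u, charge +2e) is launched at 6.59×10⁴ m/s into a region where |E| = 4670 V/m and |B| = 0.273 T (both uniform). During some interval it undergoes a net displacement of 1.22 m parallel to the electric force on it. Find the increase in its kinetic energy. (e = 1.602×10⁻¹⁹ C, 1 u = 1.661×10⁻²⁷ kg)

The magnetic force is always ⟂ v and does no work; only the electric force changes KE.
ΔKE = F_E · d = |q|E d = (3.204×10⁻¹⁹)(4670)(1.22) ≈ 1.83×10⁻¹⁵ J.

ΔKE ≈ 1.83×10⁻¹⁵ J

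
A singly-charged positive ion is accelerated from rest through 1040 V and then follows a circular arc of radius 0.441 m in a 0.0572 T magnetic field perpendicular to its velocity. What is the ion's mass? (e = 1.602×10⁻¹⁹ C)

m ≈ 4.90×10⁻²⁶ kg

Combine |q|V = ½mv² and r = mv/(|q|B): eliminate v to get m = qB²r²/(2V).
m = (1.602×10⁻¹⁹)(0.0572)²(0.441)²/(2·1040) ≈ 4.90×10⁻²⁶ kg.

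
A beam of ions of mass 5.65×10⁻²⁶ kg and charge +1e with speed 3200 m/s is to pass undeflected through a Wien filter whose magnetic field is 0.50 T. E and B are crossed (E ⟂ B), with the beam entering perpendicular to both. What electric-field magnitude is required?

E = 1600 V/m

For straight-line motion qE = qvB, so E = vB.
E = 3200 × 0.50 = 1600 V/m.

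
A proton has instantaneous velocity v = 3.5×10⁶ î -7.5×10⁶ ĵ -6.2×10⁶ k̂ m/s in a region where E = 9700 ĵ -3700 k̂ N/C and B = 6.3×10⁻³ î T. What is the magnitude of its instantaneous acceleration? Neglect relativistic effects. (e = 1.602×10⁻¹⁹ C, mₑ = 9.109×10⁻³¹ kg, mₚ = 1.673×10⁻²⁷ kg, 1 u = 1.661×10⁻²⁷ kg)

v×B = (0, -3.91×10⁴, 4.72×10⁴) N/C.
E + v×B = (0, -2.94×10⁴, 4.36×10⁴) N/C.
F = q(E + v×B) = (1.602×10⁻¹⁹ C)·(0, -2.94×10⁴, 4.36×10⁴) = (0, -4.70×10⁻¹⁵, 6.98×10⁻¹⁵) N.
|a| = |F|/m = 8.414×10⁻¹⁵/1.673×10⁻²⁷ ≈ 5.03×10¹² m/s².

|a| ≈ 5.03×10¹² m/s²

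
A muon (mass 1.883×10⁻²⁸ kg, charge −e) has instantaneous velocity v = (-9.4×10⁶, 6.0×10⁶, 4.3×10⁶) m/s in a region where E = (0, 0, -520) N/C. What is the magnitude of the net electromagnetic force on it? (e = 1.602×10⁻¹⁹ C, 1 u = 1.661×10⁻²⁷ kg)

|F| ≈ 8.33×10⁻¹⁷ N

Only an electric field acts, so F = qE = (−1.602×10⁻¹⁹ C)·(0, 0, -520) = (0, 0, 8.33×10⁻¹⁷) N.
|F| = 8.33×10⁻¹⁷ N.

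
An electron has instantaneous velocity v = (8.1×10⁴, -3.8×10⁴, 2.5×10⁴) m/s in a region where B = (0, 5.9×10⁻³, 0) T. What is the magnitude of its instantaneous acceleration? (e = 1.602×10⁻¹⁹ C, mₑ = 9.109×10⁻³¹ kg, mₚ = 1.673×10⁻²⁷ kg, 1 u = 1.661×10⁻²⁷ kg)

v×B = (-148, 0, 478) N/C.
F = q v×B = (−1.602×10⁻¹⁹ C)·(-148, 0, 478) = (2.36×10⁻¹⁷, 0, -7.66×10⁻¹⁷) N.
|a| = |F|/m = 8.012×10⁻¹⁷/9.109×10⁻³¹ ≈ 8.80×10¹³ m/s².

|a| ≈ 8.80×10¹³ m/s²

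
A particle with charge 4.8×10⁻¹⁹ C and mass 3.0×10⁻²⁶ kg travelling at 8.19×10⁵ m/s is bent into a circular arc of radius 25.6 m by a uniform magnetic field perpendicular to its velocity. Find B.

From |q|vB = mv²/r, B = mv/(|q|r).
B = (3.0×10⁻²⁶)(8.19×10⁵)/((4.8×10⁻¹⁹)(25.6)) ≈ 2.00×10⁻³ T.

B ≈ 2.00×10⁻³ T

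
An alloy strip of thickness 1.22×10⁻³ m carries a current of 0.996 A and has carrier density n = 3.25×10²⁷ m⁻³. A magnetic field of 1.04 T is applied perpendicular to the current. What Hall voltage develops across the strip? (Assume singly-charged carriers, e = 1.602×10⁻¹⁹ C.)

V_H = IB/(n e t).
V_H = (0.996)(1.04)/((3.25×10²⁷)(1.602×10⁻¹⁹)(1.22×10⁻³)) ≈ 1.63×10⁻⁶ V.

V_H ≈ 1.63×10⁻⁶ V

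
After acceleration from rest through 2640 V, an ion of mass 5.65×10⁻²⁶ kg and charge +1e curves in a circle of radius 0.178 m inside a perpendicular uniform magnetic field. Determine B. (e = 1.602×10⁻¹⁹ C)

v = √(2|q|V/m) = √(2·1.602×10⁻¹⁹·2640/5.65×10⁻²⁶) ≈ 1.224×10⁵ m/s.
B = mv/(|q|r) = (5.65×10⁻²⁶)(1.224×10⁵)/((1.602×10⁻¹⁹)(0.178)) ≈ 0.242 T.

B ≈ 0.242 T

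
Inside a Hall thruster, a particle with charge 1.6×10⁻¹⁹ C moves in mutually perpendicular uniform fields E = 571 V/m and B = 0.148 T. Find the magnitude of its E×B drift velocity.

v_d ≈ 3860 m/s

In crossed fields the guiding centre drifts at v_d = |E×B|/B² = E/B, independent of charge and mass.
v_d = 571/0.148 = 3860 m/s.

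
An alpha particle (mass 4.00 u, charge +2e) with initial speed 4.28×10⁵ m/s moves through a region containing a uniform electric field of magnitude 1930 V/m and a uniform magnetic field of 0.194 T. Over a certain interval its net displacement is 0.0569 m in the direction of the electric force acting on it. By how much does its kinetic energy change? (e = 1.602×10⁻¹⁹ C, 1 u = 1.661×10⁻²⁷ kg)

ΔKE ≈ 3.52×10⁻¹⁷ J

The magnetic force is always ⟂ v and does no work; only the electric force changes KE.
ΔKE = F_E · d = |q|E d = (3.204×10⁻¹⁹)(1930)(0.0569) ≈ 3.52×10⁻¹⁷ J.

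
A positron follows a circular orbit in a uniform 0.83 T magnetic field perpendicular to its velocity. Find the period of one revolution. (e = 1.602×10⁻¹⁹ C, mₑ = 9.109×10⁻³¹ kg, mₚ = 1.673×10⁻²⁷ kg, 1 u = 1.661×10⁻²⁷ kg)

T ≈ 4.3×10⁻¹¹ s

The cyclotron period depends only on m, q, B: T = 2πm/(|q|B).
T = 2π(9.109×10⁻³¹)/((1.602×10⁻¹⁹)(0.83)) ≈ 4.3×10⁻¹¹ s.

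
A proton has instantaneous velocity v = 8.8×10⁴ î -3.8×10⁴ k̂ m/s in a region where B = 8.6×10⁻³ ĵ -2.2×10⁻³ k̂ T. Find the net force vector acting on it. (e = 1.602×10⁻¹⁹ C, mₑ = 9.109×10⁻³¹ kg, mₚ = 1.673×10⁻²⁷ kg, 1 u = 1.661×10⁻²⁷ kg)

F ≈ (5.24×10⁻¹⁷, 3.10×10⁻¹⁷, 1.21×10⁻¹⁶) N

v×B = (327, 194, 757) N/C.
F = q v×B = (1.602×10⁻¹⁹ C)·(327, 194, 757) = (5.24×10⁻¹⁷, 3.10×10⁻¹⁷, 1.21×10⁻¹⁶) N.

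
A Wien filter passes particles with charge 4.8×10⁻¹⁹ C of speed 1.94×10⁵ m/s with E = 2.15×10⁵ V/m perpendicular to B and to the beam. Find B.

B = 1.11 T

Balance of forces in the selector: qE = qvB ⇒ B = E/v.
B = 2.15×10⁵/1.94×10⁵ = 1.11 T.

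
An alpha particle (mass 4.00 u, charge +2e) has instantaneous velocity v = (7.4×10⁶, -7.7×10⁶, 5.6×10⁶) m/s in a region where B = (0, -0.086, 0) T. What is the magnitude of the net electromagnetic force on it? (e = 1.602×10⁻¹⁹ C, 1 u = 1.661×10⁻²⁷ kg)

v×B = (4.82×10⁵, 0, -6.36×10⁵) N/C.
F = q v×B = (3.204×10⁻¹⁹ C)·(4.82×10⁵, 0, -6.36×10⁵) = (1.54×10⁻¹³, 0, -2.04×10⁻¹³) N.
|F| = 2.56×10⁻¹³ N.

|F| ≈ 2.56×10⁻¹³ N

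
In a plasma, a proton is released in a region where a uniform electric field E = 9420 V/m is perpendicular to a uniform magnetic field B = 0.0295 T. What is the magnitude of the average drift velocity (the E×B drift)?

v_d ≈ 3.19×10⁵ m/s

In crossed fields the guiding centre drifts at v_d = |E×B|/B² = E/B, independent of charge and mass.
v_d = 9420/0.0295 = 3.19×10⁵ m/s.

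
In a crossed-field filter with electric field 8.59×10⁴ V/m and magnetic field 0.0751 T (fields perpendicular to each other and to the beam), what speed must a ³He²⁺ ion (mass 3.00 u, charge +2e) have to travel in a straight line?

For undeflected motion the electric and magnetic forces balance: qE = qvB.
v = E/B = 8.59×10⁴/0.0751 = 1.14×10⁶ m/s.

v = 1.14×10⁶ m/s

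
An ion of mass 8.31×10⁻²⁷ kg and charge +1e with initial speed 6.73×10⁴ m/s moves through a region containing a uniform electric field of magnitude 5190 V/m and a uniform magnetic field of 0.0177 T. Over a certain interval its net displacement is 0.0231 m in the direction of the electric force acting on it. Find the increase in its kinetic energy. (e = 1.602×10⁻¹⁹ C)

ΔKE ≈ 1.92×10⁻¹⁷ J

The magnetic force is always ⟂ v and does no work; only the electric force changes KE.
ΔKE = F_E · d = |q|E d = (1.602×10⁻¹⁹)(5190)(0.0231) ≈ 1.92×10⁻¹⁷ J.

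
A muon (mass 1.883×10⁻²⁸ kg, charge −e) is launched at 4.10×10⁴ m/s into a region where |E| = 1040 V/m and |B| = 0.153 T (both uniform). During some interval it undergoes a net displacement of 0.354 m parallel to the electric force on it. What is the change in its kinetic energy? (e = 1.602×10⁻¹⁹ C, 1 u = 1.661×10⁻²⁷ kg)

ΔKE ≈ 5.90×10⁻¹⁷ J

The magnetic force is always ⟂ v and does no work; only the electric force changes KE.
ΔKE = F_E · d = |q|E d = (1.602×10⁻¹⁹)(1040)(0.354) ≈ 5.90×10⁻¹⁷ J.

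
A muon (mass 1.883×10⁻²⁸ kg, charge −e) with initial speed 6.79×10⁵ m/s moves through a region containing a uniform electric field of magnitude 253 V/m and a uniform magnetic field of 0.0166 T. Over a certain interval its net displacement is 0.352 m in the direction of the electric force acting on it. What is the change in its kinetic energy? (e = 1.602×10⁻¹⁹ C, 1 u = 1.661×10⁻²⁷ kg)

ΔKE ≈ 1.43×10⁻¹⁷ J

The magnetic force is always ⟂ v and does no work; only the electric force changes KE.
ΔKE = F_E · d = |q|E d = (1.602×10⁻¹⁹)(253)(0.352) ≈ 1.43×10⁻¹⁷ J.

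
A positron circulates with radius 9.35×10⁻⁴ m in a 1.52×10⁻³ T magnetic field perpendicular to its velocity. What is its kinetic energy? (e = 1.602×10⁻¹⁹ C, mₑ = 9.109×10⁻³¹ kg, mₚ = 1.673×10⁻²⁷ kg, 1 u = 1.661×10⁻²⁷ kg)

KE ≈ 2.85×10⁻²⁰ J

v = |q|Br/m, then KE = ½mv² = (qBr)²/(2m).
v = (1.602×10⁻¹⁹)(1.52×10⁻³)(9.35×10⁻⁴)/9.109×10⁻³¹ ≈ 2.499×10⁵ m/s.
KE = ½(9.109×10⁻³¹)(2.499×10⁵)² ≈ 2.85×10⁻²⁰ J.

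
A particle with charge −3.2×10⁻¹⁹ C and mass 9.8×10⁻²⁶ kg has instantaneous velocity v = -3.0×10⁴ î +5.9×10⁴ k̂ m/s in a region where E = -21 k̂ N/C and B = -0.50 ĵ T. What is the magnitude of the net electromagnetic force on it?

v×B = (2.95×10⁴, 0, 1.50×10⁴) N/C.
E + v×B = (2.95×10⁴, 0, 1.50×10⁴) N/C.
F = q(E + v×B) = (−3.2×10⁻¹⁹ C)·(2.95×10⁴, 0, 1.50×10⁴) = (-9.44×10⁻¹⁵, 0, -4.79×10⁻¹⁵) N.
|F| = 1.06×10⁻¹⁴ N.

|F| ≈ 1.06×10⁻¹⁴ N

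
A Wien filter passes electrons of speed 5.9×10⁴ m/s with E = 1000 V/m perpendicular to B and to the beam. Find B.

B = 0.017 T

Balance of forces in the selector: qE = qvB ⇒ B = E/v.
B = 1000/5.9×10⁴ = 0.017 T.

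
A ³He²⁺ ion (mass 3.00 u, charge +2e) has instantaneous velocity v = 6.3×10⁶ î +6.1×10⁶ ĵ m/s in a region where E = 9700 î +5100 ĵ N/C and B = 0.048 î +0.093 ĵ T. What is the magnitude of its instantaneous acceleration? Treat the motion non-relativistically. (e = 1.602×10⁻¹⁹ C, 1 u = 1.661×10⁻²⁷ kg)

v×B = (0, 0, 2.93×10⁵) N/C.
E + v×B = (9700, 5100, 2.93×10⁵) N/C.
F = q(E + v×B) = (3.204×10⁻¹⁹ C)·(9700, 5100, 2.93×10⁵) = (3.11×10⁻¹⁵, 1.63×10⁻¹⁵, 9.39×10⁻¹⁴) N.
|a| = |F|/m = 9.397×10⁻¹⁴/4.983×10⁻²⁷ ≈ 1.89×10¹³ m/s².

|a| ≈ 1.89×10¹³ m/s²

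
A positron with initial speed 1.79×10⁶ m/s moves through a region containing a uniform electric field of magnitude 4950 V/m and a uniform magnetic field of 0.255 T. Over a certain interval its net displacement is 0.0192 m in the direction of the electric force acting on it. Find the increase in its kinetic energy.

The magnetic force is always ⟂ v and does no work; only the electric force changes KE.
ΔKE = F_E · d = |q|E d = (1.602×10⁻¹⁹)(4950)(0.0192) ≈ 1.52×10⁻¹⁷ J.

ΔKE ≈ 1.52×10⁻¹⁷ J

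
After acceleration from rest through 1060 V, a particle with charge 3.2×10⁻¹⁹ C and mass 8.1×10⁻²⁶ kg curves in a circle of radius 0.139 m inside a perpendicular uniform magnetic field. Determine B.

v = √(2|q|V/m) = √(2·3.2×10⁻¹⁹·1060/8.1×10⁻²⁶) ≈ 9.152×10⁴ m/s.
B = mv/(|q|r) = (8.1×10⁻²⁶)(9.152×10⁴)/((3.2×10⁻¹⁹)(0.139)) ≈ 0.167 T.

B ≈ 0.167 T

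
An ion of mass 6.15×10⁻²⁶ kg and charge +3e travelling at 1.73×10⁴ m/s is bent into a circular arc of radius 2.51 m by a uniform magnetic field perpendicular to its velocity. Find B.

From |q|vB = mv²/r, B = mv/(|q|r).
B = (6.15×10⁻²⁶)(1.73×10⁴)/((4.806×10⁻¹⁹)(2.51)) ≈ 8.82×10⁻⁴ T.

B ≈ 8.82×10⁻⁴ T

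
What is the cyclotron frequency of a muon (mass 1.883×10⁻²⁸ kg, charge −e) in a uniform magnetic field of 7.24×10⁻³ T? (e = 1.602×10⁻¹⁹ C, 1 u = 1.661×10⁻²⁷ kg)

f ≈ 9.80×10⁵ Hz

f = |q|B/(2πm).
f = (1.602×10⁻¹⁹)(7.24×10⁻³)/(2π·1.883×10⁻²⁸) ≈ 9.80×10⁵ Hz.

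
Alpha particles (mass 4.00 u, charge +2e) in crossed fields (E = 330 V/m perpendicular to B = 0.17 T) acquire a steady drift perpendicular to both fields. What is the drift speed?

v_d ≈ 1900 m/s

The E×B drift speed is v_d = E/B.
v_d = 330/0.17 = 1900 m/s.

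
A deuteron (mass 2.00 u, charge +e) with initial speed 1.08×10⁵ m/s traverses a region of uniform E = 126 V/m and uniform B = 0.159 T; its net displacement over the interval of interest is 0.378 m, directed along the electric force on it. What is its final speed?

v_f ≈ 1.28×10⁵ m/s

B does no work; ΔKE = |q|E d.
½mv_f² = ½mv₀² + |q|Ed = ½(3.322×10⁻²⁷)(1.08×10⁵)² + (1.602×10⁻¹⁹)(126)(0.378) ≈ 1.937×10⁻¹⁷ J + 7.630×10⁻¹⁸ J ≈ 2.700×10⁻¹⁷ J.
v_f = √(2·2.700×10⁻¹⁷/3.322×10⁻²⁷) ≈ 1.28×10⁵ m/s.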